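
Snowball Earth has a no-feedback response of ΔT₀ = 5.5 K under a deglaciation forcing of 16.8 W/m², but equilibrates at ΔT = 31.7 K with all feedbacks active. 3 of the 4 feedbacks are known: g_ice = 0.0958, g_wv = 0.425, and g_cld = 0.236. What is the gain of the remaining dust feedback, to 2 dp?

0.07

Amplification A = ΔT/ΔT₀ = 31.7/5.5 = 5.764.
Total gain g = 1 − 1/A = 1 − 1/5.764 = 0.8265.
Known gains sum to 0.0958 + 0.425 + 0.236 = 0.7568.
g_dust = 0.8265 − 0.7568 = 0.07.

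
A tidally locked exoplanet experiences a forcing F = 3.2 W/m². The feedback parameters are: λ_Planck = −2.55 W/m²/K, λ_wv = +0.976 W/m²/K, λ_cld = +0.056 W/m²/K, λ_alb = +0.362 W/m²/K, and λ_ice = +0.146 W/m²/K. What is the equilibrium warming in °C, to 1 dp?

3.2 °C

Net feedback parameter λ = (−2.55) + (+0.976) + (+0.056) + (+0.362) + (+0.146) = -1.01 W/m²/K.
ΔT = −F/λ = −3.2/(-1.01) = 3.2 °C.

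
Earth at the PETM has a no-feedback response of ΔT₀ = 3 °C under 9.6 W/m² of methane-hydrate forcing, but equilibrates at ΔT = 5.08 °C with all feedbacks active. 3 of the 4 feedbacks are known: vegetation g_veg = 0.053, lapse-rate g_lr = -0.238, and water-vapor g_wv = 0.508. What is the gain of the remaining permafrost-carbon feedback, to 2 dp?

Amplification A = ΔT/ΔT₀ = 5.08/3 = 1.693.
Total gain g = 1 − 1/A = 1 − 1/1.693 = 0.4093.
Known gains sum to 0.053 − 0.238 + 0.508 = 0.323.
g_pf = 0.4093 − 0.323 = 0.09.

0.09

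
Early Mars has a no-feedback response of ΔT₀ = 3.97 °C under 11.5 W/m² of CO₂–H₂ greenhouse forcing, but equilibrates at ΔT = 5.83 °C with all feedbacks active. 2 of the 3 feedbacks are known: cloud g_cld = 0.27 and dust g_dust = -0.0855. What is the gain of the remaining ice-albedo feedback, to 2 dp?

0.13

Amplification A = ΔT/ΔT₀ = 5.83/3.97 = 1.469.
Total gain g = 1 − 1/A = 1 − 1/1.469 = 0.3193.
Known gains sum to 0.27 − 0.0855 = 0.1845.
g_ice = 0.3193 − 0.1845 = 0.13.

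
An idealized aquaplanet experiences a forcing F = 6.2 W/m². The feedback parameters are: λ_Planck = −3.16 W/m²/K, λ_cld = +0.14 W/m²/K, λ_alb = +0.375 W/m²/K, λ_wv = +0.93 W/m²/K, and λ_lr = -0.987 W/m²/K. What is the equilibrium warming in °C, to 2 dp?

2.29 °C

Net feedback parameter λ = (−3.16) + (+0.14) + (+0.375) + (+0.93) + (-0.987) = -2.702 W/m²/K.
ΔT = −F/λ = −6.2/(-2.702) = 2.29 °C.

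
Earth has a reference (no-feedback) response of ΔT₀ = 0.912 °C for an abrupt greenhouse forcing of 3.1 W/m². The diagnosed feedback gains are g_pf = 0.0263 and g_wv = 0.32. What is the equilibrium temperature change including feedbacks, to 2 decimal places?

1.40 °C

Total gain g = 0.0263 + 0.32 = 0.3463.
Amplification A = 1/(1 − 0.3463) = 1.53.
ΔT = 0.912 × 1.53 = 1.40 °C.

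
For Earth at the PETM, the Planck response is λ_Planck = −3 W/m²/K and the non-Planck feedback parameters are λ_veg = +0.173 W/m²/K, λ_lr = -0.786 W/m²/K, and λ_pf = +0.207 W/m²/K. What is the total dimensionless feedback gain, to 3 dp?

Convert to gains: g_veg = 0.173/3 = 0.05767; g_lr = -0.786/3 = -0.262; g_pf = 0.207/3 = 0.069.
Total gain g = -0.13533.

-0.135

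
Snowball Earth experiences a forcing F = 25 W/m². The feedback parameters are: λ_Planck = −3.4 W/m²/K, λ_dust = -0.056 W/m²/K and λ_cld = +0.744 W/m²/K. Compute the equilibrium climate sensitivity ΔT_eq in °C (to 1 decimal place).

Net feedback parameter λ = (−3.4) + (-0.056) + (+0.744) = -2.712 W/m²/K.
ΔT = −F/λ = −25/(-2.712) = 9.2 °C.

9.2 °C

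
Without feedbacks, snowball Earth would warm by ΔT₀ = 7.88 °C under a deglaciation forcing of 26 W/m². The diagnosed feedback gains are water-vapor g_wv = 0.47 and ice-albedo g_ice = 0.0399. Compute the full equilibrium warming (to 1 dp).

Total gain g = 0.47 + 0.0399 = 0.5099.
Amplification A = 1/(1 − 0.5099) = 2.04.
ΔT = 7.88 × 2.04 = 16.1 °C.

16.1 °C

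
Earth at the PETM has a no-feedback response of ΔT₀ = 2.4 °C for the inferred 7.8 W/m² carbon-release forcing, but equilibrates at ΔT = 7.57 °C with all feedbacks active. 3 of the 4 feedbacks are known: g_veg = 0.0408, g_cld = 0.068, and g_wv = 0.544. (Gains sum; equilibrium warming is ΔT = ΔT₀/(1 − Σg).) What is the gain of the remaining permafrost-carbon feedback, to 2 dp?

Amplification A = ΔT/ΔT₀ = 7.57/2.4 = 3.154.
Total gain g = 1 − 1/A = 1 − 1/3.154 = 0.6829.
Known gains sum to 0.0408 + 0.068 + 0.544 = 0.6528.
g_pf = 0.6829 − 0.6528 = 0.03.

0.03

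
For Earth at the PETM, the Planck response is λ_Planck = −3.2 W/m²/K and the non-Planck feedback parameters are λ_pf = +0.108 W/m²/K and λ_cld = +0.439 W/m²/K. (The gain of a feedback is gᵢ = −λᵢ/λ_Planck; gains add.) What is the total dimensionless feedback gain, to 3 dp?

0.171

Convert to gains: g_pf = 0.108/3.2 = 0.03375; g_cld = 0.439/3.2 = 0.1372.
Total gain g = 0.17095.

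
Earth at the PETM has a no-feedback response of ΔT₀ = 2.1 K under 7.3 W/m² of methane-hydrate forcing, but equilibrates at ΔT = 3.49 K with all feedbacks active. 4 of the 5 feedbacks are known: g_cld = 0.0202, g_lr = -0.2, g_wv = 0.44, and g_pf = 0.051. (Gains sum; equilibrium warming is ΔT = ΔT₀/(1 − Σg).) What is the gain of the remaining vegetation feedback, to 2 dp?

Amplification A = ΔT/ΔT₀ = 3.49/2.1 = 1.662.
Total gain g = 1 − 1/A = 1 − 1/1.662 = 0.3983.
Known gains sum to 0.0202 − 0.2 + 0.44 + 0.051 = 0.3112.
g_veg = 0.3983 − 0.3112 = 0.09.

0.09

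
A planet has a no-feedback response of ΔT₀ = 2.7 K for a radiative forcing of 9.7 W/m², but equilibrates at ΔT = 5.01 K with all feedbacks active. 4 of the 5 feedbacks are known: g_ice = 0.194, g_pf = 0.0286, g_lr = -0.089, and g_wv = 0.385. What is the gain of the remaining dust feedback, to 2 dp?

-0.06

Amplification A = ΔT/ΔT₀ = 5.01/2.7 = 1.856.
Total gain g = 1 − 1/A = 1 − 1/1.856 = 0.4612.
Known gains sum to 0.194 + 0.0286 − 0.089 + 0.385 = 0.5186.
g_dust = 0.4612 − 0.5186 = -0.06.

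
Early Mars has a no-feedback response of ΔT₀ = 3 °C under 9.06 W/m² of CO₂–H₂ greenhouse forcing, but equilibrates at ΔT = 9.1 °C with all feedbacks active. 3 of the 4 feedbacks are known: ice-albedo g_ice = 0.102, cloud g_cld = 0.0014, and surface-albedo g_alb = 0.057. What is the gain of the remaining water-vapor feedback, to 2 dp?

0.51

Amplification A = ΔT/ΔT₀ = 9.1/3 = 3.033.
Total gain g = 1 − 1/A = 1 − 1/3.033 = 0.6703.
Known gains sum to 0.102 + 0.0014 + 0.057 = 0.1604.
g_wv = 0.6703 − 0.1604 = 0.51.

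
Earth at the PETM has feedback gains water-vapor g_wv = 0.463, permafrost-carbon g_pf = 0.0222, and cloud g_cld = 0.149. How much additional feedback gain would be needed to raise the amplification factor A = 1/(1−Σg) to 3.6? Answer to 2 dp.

Current total gain = 0.6342.
Target gain for A = 3.6: g* = 1 − 1/3.6 = 0.7222.
Additional gain needed = 0.7222 − 0.6342 = 0.09.

0.09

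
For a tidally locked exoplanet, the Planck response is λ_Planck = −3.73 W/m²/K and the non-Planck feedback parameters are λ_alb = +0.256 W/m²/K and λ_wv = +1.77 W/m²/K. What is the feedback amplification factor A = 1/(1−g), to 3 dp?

2.189

Convert to gains: g_alb = 0.256/3.73 = 0.06863; g_wv = 1.77/3.73 = 0.4745.
Total gain g = 0.54313.
A = 1/(1 − 0.54313) = 2.189.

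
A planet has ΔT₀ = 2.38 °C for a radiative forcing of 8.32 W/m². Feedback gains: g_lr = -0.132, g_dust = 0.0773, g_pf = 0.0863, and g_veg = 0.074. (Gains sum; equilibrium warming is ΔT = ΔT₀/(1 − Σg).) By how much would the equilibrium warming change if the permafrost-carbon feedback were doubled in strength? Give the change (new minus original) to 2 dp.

Original: g = 0.1056, ΔT = 2.38/(1−0.1056) = 2.6610 °C.
With doubled permafrost-carbon: g' = 0.1919, ΔT' = 2.38/(1−0.1919) = 2.9452 °C.
Change = 2.9452 − 2.6610 = 0.28 °C.

0.28 °C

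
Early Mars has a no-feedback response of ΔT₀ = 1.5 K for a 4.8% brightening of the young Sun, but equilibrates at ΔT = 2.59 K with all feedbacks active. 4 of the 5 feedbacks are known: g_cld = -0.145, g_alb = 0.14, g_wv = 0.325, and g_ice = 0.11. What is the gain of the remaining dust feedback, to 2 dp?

Amplification A = ΔT/ΔT₀ = 2.59/1.5 = 1.727.
Total gain g = 1 − 1/A = 1 − 1/1.727 = 0.421.
Known gains sum to -0.145 + 0.14 + 0.325 + 0.11 = 0.43.
g_dust = 0.421 − 0.43 = -0.01.

-0.01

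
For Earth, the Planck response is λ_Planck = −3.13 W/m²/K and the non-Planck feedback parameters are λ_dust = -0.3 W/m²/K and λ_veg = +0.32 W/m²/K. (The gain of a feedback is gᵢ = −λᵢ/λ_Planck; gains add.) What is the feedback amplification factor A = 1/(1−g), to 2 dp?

1.01

Convert to gains: g_dust = -0.3/3.13 = -0.09585; g_veg = 0.32/3.13 = 0.1022.
Total gain g = 0.00635.
A = 1/(1 − 0.00635) = 1.01.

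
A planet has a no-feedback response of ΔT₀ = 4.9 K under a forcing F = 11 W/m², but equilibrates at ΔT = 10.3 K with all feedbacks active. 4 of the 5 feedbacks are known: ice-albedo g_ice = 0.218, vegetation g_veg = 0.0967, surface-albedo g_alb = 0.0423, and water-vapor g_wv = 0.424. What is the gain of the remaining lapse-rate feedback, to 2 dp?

-0.26

Amplification A = ΔT/ΔT₀ = 10.3/4.9 = 2.102.
Total gain g = 1 − 1/A = 1 − 1/2.102 = 0.5243.
Known gains sum to 0.218 + 0.0967 + 0.0423 + 0.424 = 0.781.
g_lr = 0.5243 − 0.781 = -0.26.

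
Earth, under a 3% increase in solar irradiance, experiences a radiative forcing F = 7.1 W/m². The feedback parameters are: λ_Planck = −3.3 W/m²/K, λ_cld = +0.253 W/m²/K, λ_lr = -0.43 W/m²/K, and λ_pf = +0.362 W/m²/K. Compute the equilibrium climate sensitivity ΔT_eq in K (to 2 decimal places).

2.28 K

Net feedback parameter λ = (−3.3) + (+0.253) + (-0.43) + (+0.362) = -3.115 W/m²/K.
ΔT = −F/λ = −7.1/(-3.115) = 2.28 K.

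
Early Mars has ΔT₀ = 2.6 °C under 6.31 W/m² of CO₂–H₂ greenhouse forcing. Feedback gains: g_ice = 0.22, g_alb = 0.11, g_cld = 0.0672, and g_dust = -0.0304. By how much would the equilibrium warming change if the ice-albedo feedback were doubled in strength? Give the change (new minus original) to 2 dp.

2.19 °C

Original: g = 0.3668, ΔT = 2.6/(1−0.3668) = 4.1061 °C.
With doubled ice-albedo: g' = 0.5868, ΔT' = 2.6/(1−0.5868) = 6.2924 °C.
Change = 6.2924 − 4.1061 = 2.19 °C.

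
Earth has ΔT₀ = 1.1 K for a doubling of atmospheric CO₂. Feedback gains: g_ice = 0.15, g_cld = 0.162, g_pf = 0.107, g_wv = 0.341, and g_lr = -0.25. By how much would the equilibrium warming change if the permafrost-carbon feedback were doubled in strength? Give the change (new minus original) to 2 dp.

0.63 K

Original: g = 0.51, ΔT = 1.1/(1−0.51) = 2.2449 K.
With doubled permafrost-carbon: g' = 0.617, ΔT' = 1.1/(1−0.617) = 2.8721 K.
Change = 2.8721 − 2.2449 = 0.63 K.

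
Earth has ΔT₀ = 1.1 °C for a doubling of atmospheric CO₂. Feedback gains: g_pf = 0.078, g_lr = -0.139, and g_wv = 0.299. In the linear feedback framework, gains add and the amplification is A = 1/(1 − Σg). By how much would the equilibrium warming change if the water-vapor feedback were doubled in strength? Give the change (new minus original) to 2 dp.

Original: g = 0.238, ΔT = 1.1/(1−0.238) = 1.4436 °C.
With doubled water-vapor: g' = 0.537, ΔT' = 1.1/(1−0.537) = 2.3758 °C.
Change = 2.3758 − 1.4436 = 0.93 °C.

0.93 °C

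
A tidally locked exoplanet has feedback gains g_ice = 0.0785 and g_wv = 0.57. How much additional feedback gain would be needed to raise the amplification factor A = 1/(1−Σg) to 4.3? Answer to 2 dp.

Current total gain = 0.6485.
Target gain for A = 4.3: g* = 1 − 1/4.3 = 0.7674.
Additional gain needed = 0.7674 − 0.6485 = 0.12.

0.12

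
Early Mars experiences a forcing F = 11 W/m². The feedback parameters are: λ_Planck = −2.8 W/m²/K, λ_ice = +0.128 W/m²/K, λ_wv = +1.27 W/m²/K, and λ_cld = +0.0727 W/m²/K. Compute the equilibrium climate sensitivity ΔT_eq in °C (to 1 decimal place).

8.3 °C

Net feedback parameter λ = (−2.8) + (+0.128) + (+1.27) + (+0.0727) = -1.3293 W/m²/K.
ΔT = −F/λ = −11/(-1.3293) = 8.3 °C.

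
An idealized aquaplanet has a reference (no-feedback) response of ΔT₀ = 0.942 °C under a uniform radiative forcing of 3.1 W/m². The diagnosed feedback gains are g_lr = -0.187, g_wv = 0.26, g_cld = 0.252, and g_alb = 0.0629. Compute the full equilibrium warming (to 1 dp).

Total gain g = -0.187 + 0.26 + 0.252 + 0.0629 = 0.3879.
Amplification A = 1/(1 − 0.3879) = 1.634.
ΔT = 0.942 × 1.634 = 1.5 °C.

1.5 °C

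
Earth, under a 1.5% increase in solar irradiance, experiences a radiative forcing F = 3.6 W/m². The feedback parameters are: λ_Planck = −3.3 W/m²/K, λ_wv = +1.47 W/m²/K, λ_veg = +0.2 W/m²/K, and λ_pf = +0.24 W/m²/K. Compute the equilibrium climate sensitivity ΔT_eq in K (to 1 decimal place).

2.6 K

Net feedback parameter λ = (−3.3) + (+1.47) + (+0.2) + (+0.24) = -1.39 W/m²/K.
ΔT = −F/λ = −3.6/(-1.39) = 2.6 K.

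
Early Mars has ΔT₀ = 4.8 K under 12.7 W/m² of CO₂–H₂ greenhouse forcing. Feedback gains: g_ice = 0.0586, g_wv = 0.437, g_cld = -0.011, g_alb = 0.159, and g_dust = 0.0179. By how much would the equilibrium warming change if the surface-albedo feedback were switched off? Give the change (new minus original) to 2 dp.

-4.53 K

Original: g = 0.6615, ΔT = 4.8/(1−0.6615) = 14.1802 K.
Without surface-albedo: g' = 0.5025, ΔT' = 4.8/(1−0.5025) = 9.6482 K.
Change = 9.6482 − 14.1802 = -4.53 K.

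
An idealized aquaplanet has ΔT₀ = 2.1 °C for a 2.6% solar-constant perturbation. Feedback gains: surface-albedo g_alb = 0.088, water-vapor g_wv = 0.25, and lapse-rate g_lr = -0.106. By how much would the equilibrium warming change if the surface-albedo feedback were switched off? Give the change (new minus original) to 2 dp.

-0.28 °C

Original: g = 0.232, ΔT = 2.1/(1−0.232) = 2.7344 °C.
Without surface-albedo: g' = 0.144, ΔT' = 2.1/(1−0.144) = 2.4533 °C.
Change = 2.4533 − 2.7344 = -0.28 °C.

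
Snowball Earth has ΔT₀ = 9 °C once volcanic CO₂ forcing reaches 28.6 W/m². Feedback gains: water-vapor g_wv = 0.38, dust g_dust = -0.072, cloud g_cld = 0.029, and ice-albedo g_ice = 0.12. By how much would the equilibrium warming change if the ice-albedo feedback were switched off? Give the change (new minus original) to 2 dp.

Original: g = 0.457, ΔT = 9/(1−0.457) = 16.5746 °C.
Without ice-albedo: g' = 0.337, ΔT' = 9/(1−0.337) = 13.5747 °C.
Change = 13.5747 − 16.5746 = -3.00 °C.

-3.00 °C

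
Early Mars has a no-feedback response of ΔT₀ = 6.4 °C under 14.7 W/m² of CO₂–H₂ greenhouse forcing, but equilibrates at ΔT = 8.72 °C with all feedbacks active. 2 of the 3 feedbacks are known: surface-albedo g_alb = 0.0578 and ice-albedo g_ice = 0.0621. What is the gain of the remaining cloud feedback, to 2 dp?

0.15

Amplification A = ΔT/ΔT₀ = 8.72/6.4 = 1.363.
Total gain g = 1 − 1/A = 1 − 1/1.363 = 0.2663.
Known gains sum to 0.0578 + 0.0621 = 0.1199.
g_cld = 0.2663 − 0.1199 = 0.15.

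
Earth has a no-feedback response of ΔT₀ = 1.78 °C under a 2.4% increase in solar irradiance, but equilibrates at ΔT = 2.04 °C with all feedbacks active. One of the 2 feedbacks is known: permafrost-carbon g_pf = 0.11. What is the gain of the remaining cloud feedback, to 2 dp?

0.02

Amplification A = ΔT/ΔT₀ = 2.04/1.78 = 1.146.
Total gain g = 1 − 1/A = 1 − 1/1.146 = 0.1274.
The known gain is 0.11.
g_cld = 0.1274 − 0.11 = 0.02.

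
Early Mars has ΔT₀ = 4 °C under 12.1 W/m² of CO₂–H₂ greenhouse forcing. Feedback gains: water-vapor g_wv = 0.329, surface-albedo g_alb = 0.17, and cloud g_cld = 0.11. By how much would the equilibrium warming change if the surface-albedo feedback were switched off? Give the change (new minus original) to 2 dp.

-3.10 °C

Original: g = 0.609, ΔT = 4/(1−0.609) = 10.2302 °C.
Without surface-albedo: g' = 0.439, ΔT' = 4/(1−0.439) = 7.1301 °C.
Change = 7.1301 − 10.2302 = -3.10 °C.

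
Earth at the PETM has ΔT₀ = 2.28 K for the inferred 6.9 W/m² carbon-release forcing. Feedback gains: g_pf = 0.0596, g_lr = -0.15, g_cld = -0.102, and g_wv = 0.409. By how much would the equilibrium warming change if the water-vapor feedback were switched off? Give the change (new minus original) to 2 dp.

Original: g = 0.2166, ΔT = 2.28/(1−0.2166) = 2.9104 K.
Without water-vapor: g' = -0.1924, ΔT' = 2.28/(1+0.1924) = 1.9121 K.
Change = 1.9121 − 2.9104 = -1.00 K.

-1.00 K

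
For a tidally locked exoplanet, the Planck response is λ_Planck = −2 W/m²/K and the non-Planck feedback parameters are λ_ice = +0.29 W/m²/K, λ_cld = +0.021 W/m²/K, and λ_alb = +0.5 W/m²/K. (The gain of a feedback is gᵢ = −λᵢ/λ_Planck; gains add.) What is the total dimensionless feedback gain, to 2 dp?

0.41

Convert to gains: g_ice = 0.29/2 = 0.145; g_cld = 0.021/2 = 0.0105; g_alb = 0.5/2 = 0.25.
Total gain g = 0.4055.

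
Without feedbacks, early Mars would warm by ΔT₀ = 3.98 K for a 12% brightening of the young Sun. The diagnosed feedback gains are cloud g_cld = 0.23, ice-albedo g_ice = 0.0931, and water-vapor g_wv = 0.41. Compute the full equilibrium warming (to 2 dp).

14.91 K

Total gain g = 0.23 + 0.0931 + 0.41 = 0.7331.
Amplification A = 1/(1 − 0.7331) = 3.747.
ΔT = 3.98 × 3.747 = 14.91 K.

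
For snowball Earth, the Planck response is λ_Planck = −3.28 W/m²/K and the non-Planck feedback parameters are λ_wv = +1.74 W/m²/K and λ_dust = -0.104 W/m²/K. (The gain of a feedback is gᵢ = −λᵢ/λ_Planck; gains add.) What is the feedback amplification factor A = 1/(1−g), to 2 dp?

2.00

Convert to gains: g_wv = 1.74/3.28 = 0.5305; g_dust = -0.104/3.28 = -0.03171.
Total gain g = 0.49879.
A = 1/(1 − 0.49879) = 2.00.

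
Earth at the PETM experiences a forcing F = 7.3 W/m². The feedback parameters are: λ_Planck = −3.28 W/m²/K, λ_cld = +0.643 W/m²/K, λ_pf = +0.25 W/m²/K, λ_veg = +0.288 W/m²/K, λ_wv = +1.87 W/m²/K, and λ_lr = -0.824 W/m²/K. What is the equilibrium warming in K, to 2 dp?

Net feedback parameter λ = (−3.28) + (+0.643) + (+0.25) + (+0.288) + (+1.87) + (-0.824) = -1.053 W/m²/K.
ΔT = −F/λ = −7.3/(-1.053) = 6.93 K.

6.93 K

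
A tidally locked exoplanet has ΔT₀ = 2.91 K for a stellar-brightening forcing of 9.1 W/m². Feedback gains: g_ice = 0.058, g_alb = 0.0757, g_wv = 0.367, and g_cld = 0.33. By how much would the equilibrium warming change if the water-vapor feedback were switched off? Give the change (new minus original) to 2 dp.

Original: g = 0.8307, ΔT = 2.91/(1−0.8307) = 17.1884 K.
Without water-vapor: g' = 0.4637, ΔT' = 2.91/(1−0.4637) = 5.4261 K.
Change = 5.4261 − 17.1884 = -11.76 K.

-11.76 K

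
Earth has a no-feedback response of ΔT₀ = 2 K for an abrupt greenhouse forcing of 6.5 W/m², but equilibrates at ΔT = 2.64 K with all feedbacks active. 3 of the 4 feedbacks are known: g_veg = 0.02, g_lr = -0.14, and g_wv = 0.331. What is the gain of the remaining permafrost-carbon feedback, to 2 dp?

Amplification A = ΔT/ΔT₀ = 2.64/2 = 1.32.
Total gain g = 1 − 1/A = 1 − 1/1.32 = 0.2424.
Known gains sum to 0.02 − 0.14 + 0.331 = 0.211.
g_pf = 0.2424 − 0.211 = 0.03.

0.03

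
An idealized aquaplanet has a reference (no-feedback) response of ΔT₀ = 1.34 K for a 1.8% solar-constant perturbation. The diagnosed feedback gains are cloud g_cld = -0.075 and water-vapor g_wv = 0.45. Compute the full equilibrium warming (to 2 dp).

2.14 K

Total gain g = -0.075 + 0.45 = 0.375.
Amplification A = 1/(1 − 0.375) = 1.6.
ΔT = 1.34 × 1.6 = 2.14 K.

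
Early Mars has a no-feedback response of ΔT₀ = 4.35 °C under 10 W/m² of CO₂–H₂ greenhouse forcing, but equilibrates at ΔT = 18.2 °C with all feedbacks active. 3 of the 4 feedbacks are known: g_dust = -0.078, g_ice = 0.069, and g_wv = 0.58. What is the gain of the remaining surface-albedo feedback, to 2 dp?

0.19

Amplification A = ΔT/ΔT₀ = 18.2/4.35 = 4.184.
Total gain g = 1 − 1/A = 1 − 1/4.184 = 0.761.
Known gains sum to -0.078 + 0.069 + 0.58 = 0.571.
g_alb = 0.761 − 0.571 = 0.19.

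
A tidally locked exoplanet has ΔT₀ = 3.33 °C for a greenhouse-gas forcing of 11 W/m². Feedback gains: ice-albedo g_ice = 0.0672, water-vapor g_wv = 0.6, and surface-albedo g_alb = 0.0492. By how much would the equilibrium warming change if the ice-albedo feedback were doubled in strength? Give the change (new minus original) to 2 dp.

3.65 °C

Original: g = 0.7164, ΔT = 3.33/(1−0.7164) = 11.7419 °C.
With doubled ice-albedo: g' = 0.7836, ΔT' = 3.33/(1−0.7836) = 15.3882 °C.
Change = 15.3882 − 11.7419 = 3.65 °C.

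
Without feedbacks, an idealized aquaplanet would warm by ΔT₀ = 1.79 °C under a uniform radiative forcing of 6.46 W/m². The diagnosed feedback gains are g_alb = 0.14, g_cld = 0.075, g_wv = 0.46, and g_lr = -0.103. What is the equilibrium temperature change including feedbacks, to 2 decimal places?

4.18 °C

Total gain g = 0.14 + 0.075 + 0.46 − 0.103 = 0.572.
Amplification A = 1/(1 − 0.572) = 2.336.
ΔT = 1.79 × 2.336 = 4.18 °C.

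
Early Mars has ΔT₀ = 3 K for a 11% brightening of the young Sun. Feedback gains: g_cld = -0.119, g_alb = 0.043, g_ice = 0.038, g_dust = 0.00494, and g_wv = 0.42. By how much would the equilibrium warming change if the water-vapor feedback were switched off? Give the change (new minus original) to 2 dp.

-1.99 K

Original: g = 0.38694, ΔT = 3/(1−0.38694) = 4.8935 K.
Without water-vapor: g' = -0.03306, ΔT' = 3/(1+0.03306) = 2.9040 K.
Change = 2.9040 − 4.8935 = -1.99 K.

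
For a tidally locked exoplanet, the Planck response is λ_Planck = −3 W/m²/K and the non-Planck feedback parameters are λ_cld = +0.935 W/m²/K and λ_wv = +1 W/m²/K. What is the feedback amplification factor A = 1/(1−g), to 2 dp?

Convert to gains: g_cld = 0.935/3 = 0.3117; g_wv = 1/3 = 0.3333.
Total gain g = 0.645.
A = 1/(1 − 0.645) = 2.82.

2.82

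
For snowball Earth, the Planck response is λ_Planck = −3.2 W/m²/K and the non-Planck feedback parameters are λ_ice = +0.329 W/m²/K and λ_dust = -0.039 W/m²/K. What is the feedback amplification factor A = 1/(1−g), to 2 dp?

Convert to gains: g_ice = 0.329/3.2 = 0.1028; g_dust = -0.039/3.2 = -0.01219.
Total gain g = 0.09061.
A = 1/(1 − 0.09061) = 1.10.

1.10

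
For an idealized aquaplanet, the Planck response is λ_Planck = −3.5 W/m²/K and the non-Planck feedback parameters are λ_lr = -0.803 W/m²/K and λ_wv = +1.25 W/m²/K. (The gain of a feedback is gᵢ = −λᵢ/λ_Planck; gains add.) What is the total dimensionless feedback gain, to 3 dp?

0.128

Convert to gains: g_lr = -0.803/3.5 = -0.2294; g_wv = 1.25/3.5 = 0.3571.
Total gain g = 0.1277.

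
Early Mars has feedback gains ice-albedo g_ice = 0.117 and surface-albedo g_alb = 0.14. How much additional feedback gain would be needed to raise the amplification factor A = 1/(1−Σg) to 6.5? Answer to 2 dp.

Current total gain = 0.257.
Target gain for A = 6.5: g* = 1 − 1/6.5 = 0.8462.
Additional gain needed = 0.8462 − 0.257 = 0.59.

0.59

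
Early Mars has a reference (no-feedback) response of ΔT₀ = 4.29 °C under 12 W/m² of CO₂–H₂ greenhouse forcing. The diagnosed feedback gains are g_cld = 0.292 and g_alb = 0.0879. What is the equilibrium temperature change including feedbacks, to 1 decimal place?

6.9 °C

Total gain g = 0.292 + 0.0879 = 0.3799.
Amplification A = 1/(1 − 0.3799) = 1.613.
ΔT = 4.29 × 1.613 = 6.9 °C.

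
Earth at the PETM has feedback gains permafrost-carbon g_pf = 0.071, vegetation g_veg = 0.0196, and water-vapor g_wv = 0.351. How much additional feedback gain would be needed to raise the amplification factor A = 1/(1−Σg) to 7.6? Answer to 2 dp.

Current total gain = 0.4416.
Target gain for A = 7.6: g* = 1 − 1/7.6 = 0.8684.
Additional gain needed = 0.8684 − 0.4416 = 0.43.

0.43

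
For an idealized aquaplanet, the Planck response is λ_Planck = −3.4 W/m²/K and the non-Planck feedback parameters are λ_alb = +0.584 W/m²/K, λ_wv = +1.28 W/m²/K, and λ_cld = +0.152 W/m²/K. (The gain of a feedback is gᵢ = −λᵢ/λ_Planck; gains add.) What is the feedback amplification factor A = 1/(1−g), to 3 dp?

Convert to gains: g_alb = 0.584/3.4 = 0.1718; g_wv = 1.28/3.4 = 0.3765; g_cld = 0.152/3.4 = 0.04471.
Total gain g = 0.59301.
A = 1/(1 − 0.59301) = 2.457.

2.457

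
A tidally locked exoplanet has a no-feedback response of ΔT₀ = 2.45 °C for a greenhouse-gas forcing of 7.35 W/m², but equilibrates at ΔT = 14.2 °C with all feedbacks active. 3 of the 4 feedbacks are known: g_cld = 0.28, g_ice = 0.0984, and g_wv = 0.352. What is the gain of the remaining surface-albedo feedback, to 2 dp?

0.10

Amplification A = ΔT/ΔT₀ = 14.2/2.45 = 5.796.
Total gain g = 1 − 1/A = 1 − 1/5.796 = 0.8275.
Known gains sum to 0.28 + 0.0984 + 0.352 = 0.7304.
g_alb = 0.8275 − 0.7304 = 0.10.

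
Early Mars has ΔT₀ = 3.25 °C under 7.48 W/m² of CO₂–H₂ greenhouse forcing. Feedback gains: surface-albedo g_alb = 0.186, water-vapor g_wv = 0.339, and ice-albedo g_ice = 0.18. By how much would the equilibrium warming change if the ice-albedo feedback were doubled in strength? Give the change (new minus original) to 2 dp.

Original: g = 0.705, ΔT = 3.25/(1−0.705) = 11.0169 °C.
With doubled ice-albedo: g' = 0.885, ΔT' = 3.25/(1−0.885) = 28.2609 °C.
Change = 28.2609 − 11.0169 = 17.24 °C.

17.24 °C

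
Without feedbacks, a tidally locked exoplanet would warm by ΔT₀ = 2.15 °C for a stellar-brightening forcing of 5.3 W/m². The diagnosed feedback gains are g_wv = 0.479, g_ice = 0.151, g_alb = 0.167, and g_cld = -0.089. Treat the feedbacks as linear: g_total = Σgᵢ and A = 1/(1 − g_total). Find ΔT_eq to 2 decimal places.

Total gain g = 0.479 + 0.151 + 0.167 − 0.089 = 0.708.
Amplification A = 1/(1 − 0.708) = 3.425.
ΔT = 2.15 × 3.425 = 7.36 °C.

7.36 °C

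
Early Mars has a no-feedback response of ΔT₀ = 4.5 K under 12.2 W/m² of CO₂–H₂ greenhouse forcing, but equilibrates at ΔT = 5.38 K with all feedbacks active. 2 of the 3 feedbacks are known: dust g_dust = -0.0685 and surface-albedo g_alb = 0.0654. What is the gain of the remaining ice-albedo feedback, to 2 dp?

Amplification A = ΔT/ΔT₀ = 5.38/4.5 = 1.196.
Total gain g = 1 − 1/A = 1 − 1/1.196 = 0.1639.
Known gains sum to -0.0685 + 0.0654 = -0.0031.
g_ice = 0.1639 + 0.0031 = 0.17.

0.17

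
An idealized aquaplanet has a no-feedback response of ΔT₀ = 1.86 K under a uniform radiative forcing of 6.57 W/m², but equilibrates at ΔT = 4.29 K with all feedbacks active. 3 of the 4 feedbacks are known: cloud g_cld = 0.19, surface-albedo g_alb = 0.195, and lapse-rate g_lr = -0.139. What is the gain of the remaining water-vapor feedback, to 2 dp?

0.32

Amplification A = ΔT/ΔT₀ = 4.29/1.86 = 2.306.
Total gain g = 1 − 1/A = 1 − 1/2.306 = 0.5663.
Known gains sum to 0.19 + 0.195 − 0.139 = 0.246.
g_wv = 0.5663 − 0.246 = 0.32.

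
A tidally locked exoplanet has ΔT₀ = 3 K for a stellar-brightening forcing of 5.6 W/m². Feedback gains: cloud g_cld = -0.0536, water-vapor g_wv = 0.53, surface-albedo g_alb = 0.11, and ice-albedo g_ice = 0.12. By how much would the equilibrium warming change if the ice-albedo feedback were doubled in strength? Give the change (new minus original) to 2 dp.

7.06 K

Original: g = 0.7064, ΔT = 3/(1−0.7064) = 10.2180 K.
With doubled ice-albedo: g' = 0.8264, ΔT' = 3/(1−0.8264) = 17.2811 K.
Change = 17.2811 − 10.2180 = 7.06 K.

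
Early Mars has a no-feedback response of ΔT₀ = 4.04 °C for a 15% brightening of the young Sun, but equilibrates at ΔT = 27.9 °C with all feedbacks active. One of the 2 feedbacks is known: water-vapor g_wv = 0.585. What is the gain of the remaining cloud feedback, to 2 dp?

Amplification A = ΔT/ΔT₀ = 27.9/4.04 = 6.906.
Total gain g = 1 − 1/A = 1 − 1/6.906 = 0.8552.
The known gain is 0.585.
g_cld = 0.8552 − 0.585 = 0.27.

0.27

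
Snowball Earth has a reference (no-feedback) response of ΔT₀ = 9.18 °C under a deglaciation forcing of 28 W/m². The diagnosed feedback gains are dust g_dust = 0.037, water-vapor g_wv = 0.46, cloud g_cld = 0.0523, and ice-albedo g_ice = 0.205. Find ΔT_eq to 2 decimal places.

Total gain g = 0.037 + 0.46 + 0.0523 + 0.205 = 0.7543.
Amplification A = 1/(1 − 0.7543) = 4.07.
ΔT = 9.18 × 4.07 = 37.36 °C.

37.36 °C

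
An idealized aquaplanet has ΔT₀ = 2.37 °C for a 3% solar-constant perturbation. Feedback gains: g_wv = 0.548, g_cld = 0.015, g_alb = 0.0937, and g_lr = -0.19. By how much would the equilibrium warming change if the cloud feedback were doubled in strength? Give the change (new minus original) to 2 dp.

0.13 °C

Original: g = 0.4667, ΔT = 2.37/(1−0.4667) = 4.4440 °C.
With doubled cloud: g' = 0.4817, ΔT' = 2.37/(1−0.4817) = 4.5726 °C.
Change = 4.5726 − 4.4440 = 0.13 °C.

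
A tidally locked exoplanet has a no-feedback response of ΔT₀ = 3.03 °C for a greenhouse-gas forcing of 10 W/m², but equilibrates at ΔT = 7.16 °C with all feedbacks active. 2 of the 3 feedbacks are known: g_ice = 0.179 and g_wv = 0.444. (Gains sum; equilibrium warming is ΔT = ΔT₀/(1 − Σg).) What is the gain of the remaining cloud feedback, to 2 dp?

Amplification A = ΔT/ΔT₀ = 7.16/3.03 = 2.363.
Total gain g = 1 − 1/A = 1 − 1/2.363 = 0.5768.
Known gains sum to 0.179 + 0.444 = 0.623.
g_cld = 0.5768 − 0.623 = -0.05.

-0.05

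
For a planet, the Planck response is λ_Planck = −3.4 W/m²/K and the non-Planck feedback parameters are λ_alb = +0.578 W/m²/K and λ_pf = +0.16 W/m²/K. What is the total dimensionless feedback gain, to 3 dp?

Convert to gains: g_alb = 0.578/3.4 = 0.17; g_pf = 0.16/3.4 = 0.04706.
Total gain g = 0.21706.

0.217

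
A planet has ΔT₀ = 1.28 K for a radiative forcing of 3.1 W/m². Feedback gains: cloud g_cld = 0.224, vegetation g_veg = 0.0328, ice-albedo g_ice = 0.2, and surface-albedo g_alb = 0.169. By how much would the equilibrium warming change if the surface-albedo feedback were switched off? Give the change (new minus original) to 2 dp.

-1.06 K

Original: g = 0.6258, ΔT = 1.28/(1−0.6258) = 3.4206 K.
Without surface-albedo: g' = 0.4568, ΔT' = 1.28/(1−0.4568) = 2.3564 K.
Change = 2.3564 − 3.4206 = -1.06 K.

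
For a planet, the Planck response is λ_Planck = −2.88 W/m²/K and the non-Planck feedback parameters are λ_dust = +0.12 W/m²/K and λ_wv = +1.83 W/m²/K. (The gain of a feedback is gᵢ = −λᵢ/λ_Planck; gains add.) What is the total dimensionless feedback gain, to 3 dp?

0.677

Convert to gains: g_dust = 0.12/2.88 = 0.04167; g_wv = 1.83/2.88 = 0.6354.
Total gain g = 0.67707.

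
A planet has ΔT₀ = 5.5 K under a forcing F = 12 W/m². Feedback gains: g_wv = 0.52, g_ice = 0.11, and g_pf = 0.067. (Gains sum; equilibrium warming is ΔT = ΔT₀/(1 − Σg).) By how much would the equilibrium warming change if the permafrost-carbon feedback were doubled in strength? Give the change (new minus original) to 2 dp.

5.15 K

Original: g = 0.697, ΔT = 5.5/(1−0.697) = 18.1518 K.
With doubled permafrost-carbon: g' = 0.764, ΔT' = 5.5/(1−0.764) = 23.3051 K.
Change = 23.3051 − 18.1518 = 5.15 K.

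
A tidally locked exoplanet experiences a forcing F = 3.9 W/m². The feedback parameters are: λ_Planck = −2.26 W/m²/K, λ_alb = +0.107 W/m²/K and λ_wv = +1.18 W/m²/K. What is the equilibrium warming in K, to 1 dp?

Net feedback parameter λ = (−2.26) + (+0.107) + (+1.18) = -0.973 W/m²/K.
ΔT = −F/λ = −3.9/(-0.973) = 4.0 K.

4.0 K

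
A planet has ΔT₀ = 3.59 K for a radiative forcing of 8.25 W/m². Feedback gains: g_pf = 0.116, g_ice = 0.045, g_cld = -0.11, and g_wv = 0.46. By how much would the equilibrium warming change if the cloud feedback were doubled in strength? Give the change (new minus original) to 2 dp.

-1.35 K

Original: g = 0.511, ΔT = 3.59/(1−0.511) = 7.3415 K.
With doubled cloud: g' = 0.401, ΔT' = 3.59/(1−0.401) = 5.9933 K.
Change = 5.9933 − 7.3415 = -1.35 K.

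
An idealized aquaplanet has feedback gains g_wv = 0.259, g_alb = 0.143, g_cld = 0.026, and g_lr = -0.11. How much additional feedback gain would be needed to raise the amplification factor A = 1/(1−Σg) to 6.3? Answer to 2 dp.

Current total gain = 0.318.
Target gain for A = 6.3: g* = 1 − 1/6.3 = 0.8413.
Additional gain needed = 0.8413 − 0.318 = 0.52.

0.52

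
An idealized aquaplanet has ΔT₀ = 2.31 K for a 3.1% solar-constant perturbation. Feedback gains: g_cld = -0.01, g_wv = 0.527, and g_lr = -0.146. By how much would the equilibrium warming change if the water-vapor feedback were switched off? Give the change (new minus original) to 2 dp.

-1.67 K

Original: g = 0.371, ΔT = 2.31/(1−0.371) = 3.6725 K.
Without water-vapor: g' = -0.156, ΔT' = 2.31/(1+0.156) = 1.9983 K.
Change = 1.9983 − 3.6725 = -1.67 K.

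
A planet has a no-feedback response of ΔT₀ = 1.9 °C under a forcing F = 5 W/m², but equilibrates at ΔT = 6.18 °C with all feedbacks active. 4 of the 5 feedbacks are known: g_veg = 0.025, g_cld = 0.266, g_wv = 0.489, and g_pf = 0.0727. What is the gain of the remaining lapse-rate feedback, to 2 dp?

-0.16

Amplification A = ΔT/ΔT₀ = 6.18/1.9 = 3.253.
Total gain g = 1 − 1/A = 1 − 1/3.253 = 0.6926.
Known gains sum to 0.025 + 0.266 + 0.489 + 0.0727 = 0.8527.
g_lr = 0.6926 − 0.8527 = -0.16.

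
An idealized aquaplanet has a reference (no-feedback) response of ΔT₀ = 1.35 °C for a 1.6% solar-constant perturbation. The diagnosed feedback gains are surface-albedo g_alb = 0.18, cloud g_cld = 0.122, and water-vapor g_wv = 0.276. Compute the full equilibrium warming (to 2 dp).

Total gain g = 0.18 + 0.122 + 0.276 = 0.578.
Amplification A = 1/(1 − 0.578) = 2.37.
ΔT = 1.35 × 2.37 = 3.20 °C.

3.20 °C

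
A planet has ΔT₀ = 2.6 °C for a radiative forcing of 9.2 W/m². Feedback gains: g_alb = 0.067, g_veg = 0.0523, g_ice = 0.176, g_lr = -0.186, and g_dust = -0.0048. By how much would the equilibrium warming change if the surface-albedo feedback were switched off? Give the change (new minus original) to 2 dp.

-0.20 °C

Original: g = 0.1045, ΔT = 2.6/(1−0.1045) = 2.9034 °C.
Without surface-albedo: g' = 0.0375, ΔT' = 2.6/(1−0.0375) = 2.7013 °C.
Change = 2.7013 − 2.9034 = -0.20 °C.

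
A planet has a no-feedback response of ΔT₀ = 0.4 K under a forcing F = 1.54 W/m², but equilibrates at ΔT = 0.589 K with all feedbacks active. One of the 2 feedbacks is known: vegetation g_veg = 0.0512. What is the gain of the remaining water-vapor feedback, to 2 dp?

Amplification A = ΔT/ΔT₀ = 0.589/0.4 = 1.472.
Total gain g = 1 − 1/A = 1 − 1/1.472 = 0.3207.
The known gain is 0.0512.
g_wv = 0.3207 − 0.0512 = 0.27.

0.27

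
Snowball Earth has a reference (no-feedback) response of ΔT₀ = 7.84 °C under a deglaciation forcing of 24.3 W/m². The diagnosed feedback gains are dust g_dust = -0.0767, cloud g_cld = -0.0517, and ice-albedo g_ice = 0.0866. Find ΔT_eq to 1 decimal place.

Total gain g = -0.0767 − 0.0517 + 0.0866 = -0.0418.
Amplification A = 1/(1 + 0.0418) = 0.9599.
ΔT = 7.84 × 0.9599 = 7.5 °C.

7.5 °C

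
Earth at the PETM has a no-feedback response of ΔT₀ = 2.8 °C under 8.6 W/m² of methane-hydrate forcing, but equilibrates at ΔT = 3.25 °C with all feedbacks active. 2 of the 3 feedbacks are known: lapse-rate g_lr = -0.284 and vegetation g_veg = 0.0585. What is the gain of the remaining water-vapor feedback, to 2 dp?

Amplification A = ΔT/ΔT₀ = 3.25/2.8 = 1.161.
Total gain g = 1 − 1/A = 1 − 1/1.161 = 0.1387.
Known gains sum to -0.284 + 0.0585 = -0.2255.
g_wv = 0.1387 + 0.2255 = 0.36.

0.36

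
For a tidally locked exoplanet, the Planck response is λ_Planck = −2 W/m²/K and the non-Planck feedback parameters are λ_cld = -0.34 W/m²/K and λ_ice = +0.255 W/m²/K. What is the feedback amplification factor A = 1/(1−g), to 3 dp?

Convert to gains: g_cld = -0.34/2 = -0.17; g_ice = 0.255/2 = 0.1275.
Total gain g = -0.0425.
A = 1/(1 + 0.0425) = 0.959.

0.959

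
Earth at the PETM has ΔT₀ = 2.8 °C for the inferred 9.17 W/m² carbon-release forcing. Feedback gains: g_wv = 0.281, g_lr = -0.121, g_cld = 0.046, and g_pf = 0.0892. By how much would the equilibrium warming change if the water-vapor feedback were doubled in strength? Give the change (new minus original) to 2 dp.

2.63 °C

Original: g = 0.2952, ΔT = 2.8/(1−0.2952) = 3.9728 °C.
With doubled water-vapor: g' = 0.5762, ΔT' = 2.8/(1−0.5762) = 6.6069 °C.
Change = 6.6069 − 3.9728 = 2.63 °C.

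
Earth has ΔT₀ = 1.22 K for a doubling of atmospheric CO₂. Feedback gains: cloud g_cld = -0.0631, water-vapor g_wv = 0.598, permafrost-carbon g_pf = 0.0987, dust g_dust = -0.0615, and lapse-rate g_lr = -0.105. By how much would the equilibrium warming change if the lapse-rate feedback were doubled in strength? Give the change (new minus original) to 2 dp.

-0.38 K

Original: g = 0.4671, ΔT = 1.22/(1−0.4671) = 2.2894 K.
With doubled lapse-rate: g' = 0.3621, ΔT' = 1.22/(1−0.3621) = 1.9125 K.
Change = 1.9125 − 2.2894 = -0.38 K.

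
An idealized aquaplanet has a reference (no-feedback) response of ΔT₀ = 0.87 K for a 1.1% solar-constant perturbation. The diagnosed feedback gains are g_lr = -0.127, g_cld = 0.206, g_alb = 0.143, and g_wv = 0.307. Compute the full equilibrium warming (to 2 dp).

Total gain g = -0.127 + 0.206 + 0.143 + 0.307 = 0.529.
Amplification A = 1/(1 − 0.529) = 2.123.
ΔT = 0.87 × 2.123 = 1.85 K.

1.85 K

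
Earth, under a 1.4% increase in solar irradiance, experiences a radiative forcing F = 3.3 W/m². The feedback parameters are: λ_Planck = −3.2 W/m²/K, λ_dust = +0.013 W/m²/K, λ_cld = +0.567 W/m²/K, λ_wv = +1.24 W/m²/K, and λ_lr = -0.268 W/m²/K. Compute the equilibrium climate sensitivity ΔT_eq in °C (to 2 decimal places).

2.00 °C

Net feedback parameter λ = (−3.2) + (+0.013) + (+0.567) + (+1.24) + (-0.268) = -1.648 W/m²/K.
ΔT = −F/λ = −3.3/(-1.648) = 2.00 °C.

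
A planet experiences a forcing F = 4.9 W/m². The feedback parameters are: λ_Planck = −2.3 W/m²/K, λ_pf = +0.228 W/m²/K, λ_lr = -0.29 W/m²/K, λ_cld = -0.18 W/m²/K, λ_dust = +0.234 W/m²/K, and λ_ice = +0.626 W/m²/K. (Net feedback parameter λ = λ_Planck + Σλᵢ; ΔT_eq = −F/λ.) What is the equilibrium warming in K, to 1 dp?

2.9 K

Net feedback parameter λ = (−2.3) + (+0.228) + (-0.29) + (-0.18) + (+0.234) + (+0.626) = -1.682 W/m²/K.
ΔT = −F/λ = −4.9/(-1.682) = 2.9 K.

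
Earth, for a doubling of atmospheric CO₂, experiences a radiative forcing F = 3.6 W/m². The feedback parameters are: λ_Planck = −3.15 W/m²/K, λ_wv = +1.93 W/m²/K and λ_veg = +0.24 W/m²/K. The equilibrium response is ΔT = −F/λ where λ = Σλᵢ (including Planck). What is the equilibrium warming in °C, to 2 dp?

Net feedback parameter λ = (−3.15) + (+1.93) + (+0.24) = -0.98 W/m²/K.
ΔT = −F/λ = −3.6/(-0.98) = 3.67 °C.

3.67 °C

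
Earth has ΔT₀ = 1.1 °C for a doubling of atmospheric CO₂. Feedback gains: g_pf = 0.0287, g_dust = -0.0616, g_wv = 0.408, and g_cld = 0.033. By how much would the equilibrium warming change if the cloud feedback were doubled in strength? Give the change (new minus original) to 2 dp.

0.11 °C

Original: g = 0.4081, ΔT = 1.1/(1−0.4081) = 1.8584 °C.
With doubled cloud: g' = 0.4411, ΔT' = 1.1/(1−0.4411) = 1.9682 °C.
Change = 1.9682 − 1.8584 = 0.11 °C.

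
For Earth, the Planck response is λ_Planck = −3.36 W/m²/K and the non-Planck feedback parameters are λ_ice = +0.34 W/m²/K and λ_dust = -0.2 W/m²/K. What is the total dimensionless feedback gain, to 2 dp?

0.04

Convert to gains: g_ice = 0.34/3.36 = 0.1012; g_dust = -0.2/3.36 = -0.05952.
Total gain g = 0.04168.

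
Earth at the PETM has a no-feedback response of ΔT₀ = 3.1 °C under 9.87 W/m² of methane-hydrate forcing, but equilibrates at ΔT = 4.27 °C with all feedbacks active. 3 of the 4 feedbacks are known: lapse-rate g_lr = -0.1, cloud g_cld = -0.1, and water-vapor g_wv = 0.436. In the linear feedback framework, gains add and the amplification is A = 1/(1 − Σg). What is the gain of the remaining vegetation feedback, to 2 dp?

Amplification A = ΔT/ΔT₀ = 4.27/3.1 = 1.377.
Total gain g = 1 − 1/A = 1 − 1/1.377 = 0.2738.
Known gains sum to -0.1 − 0.1 + 0.436 = 0.236.
g_veg = 0.2738 − 0.236 = 0.04.

0.04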